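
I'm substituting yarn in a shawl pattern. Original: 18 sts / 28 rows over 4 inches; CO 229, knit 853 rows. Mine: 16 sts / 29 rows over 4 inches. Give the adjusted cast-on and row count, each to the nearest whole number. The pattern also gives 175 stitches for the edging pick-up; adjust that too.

Stitches: 229 × 16/18 = 203.56 → 204.
Rows: 853 × 29/28 = 883.46 → 883.
edging pick-up: 175 × 16/18 = 155.56 → 156.

Cast on 204 stitches; work 883 rows; edging pick-up 156 stitches.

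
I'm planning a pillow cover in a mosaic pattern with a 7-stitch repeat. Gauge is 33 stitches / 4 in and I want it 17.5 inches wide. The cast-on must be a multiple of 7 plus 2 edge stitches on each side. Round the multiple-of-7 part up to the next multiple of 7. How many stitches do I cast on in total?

151 stitches.

33 / 4 = 8.25 sts per inch.
17.5 × 8.25 = 144.38 sts.
Less 4 edge sts → 140.38 for the repeat.
Next multiple of 7: 147.
Add back 4 edge sts → 151.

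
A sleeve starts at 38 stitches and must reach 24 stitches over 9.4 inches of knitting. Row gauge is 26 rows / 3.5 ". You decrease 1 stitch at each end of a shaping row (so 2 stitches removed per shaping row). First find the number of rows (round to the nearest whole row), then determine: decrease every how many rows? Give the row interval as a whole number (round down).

Rows = 9.4 × 7.429 = 69.8 → 70 rows.
Stitches to remove: 14 → 7 shaping rows (at 2 st each).
70 / 7 = 10.00 → every 10 rows.

Decrease every 10th row.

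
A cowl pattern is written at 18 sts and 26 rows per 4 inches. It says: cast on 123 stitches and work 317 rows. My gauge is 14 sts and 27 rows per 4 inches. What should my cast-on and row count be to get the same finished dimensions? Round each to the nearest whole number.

Cast on 96 stitches; work 329 rows.

Stitches: 123 × 14/18 = 95.67 → 96.
Rows: 317 × 27/26 = 329.19 → 329.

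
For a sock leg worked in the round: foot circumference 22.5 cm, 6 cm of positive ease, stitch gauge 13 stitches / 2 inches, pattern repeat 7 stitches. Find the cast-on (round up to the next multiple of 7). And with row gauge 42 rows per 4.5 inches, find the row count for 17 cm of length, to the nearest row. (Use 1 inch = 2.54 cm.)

Finished = 22.5 + 6 = 28.5 cm.
28.5 cm × 1/2.54 = 11.22 inches.
13/2 = 6.5 sts per in; 11.22 × 6.5 = 72.93 sts.
Next multiple of 7 → 77.
17 cm = 6.69 inches; × 9.333 = 62.47 → 62 rows.

Cast on 77 stitches; work 62 rows.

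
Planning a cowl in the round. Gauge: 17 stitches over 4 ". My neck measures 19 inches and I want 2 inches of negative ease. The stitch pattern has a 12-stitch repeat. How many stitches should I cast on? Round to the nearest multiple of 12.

72 stitches.

Finished = 19 − 2 = 17 inches.
17 / 4 = 4.25 sts/in.
17 × 4.25 = 72.25 sts.
Nearest multiple of 12: 72.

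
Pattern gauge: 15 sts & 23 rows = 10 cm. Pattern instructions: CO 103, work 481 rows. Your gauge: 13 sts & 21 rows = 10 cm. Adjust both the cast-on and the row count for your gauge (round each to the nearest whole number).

Cast on 89 stitches; work 439 rows.

Stitches: 103 × 13/15 = 89.27 → 89.
Rows: 481 × 21/23 = 439.17 → 439.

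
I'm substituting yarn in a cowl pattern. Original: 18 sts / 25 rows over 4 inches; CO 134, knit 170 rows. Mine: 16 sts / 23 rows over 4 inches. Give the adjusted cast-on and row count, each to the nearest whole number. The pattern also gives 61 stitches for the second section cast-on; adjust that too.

Stitches: 134 × 16/18 = 119.11 → 119.
Rows: 170 × 23/25 = 156.40 → 156.
second section cast-on: 61 × 16/18 = 54.22 → 54.

Cast on 119 stitches; work 156 rows; second section cast-on 54 stitches.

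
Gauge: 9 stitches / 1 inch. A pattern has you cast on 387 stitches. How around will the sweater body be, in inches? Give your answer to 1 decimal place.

43.0 inches.

9 stitches / 1 inch = 9 stitches per inch.
387 / 9 = 43.00 inches.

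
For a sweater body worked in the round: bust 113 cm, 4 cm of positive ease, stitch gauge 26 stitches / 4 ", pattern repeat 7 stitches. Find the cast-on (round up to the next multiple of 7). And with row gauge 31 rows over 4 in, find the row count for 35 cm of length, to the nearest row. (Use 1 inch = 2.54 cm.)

Cast on 301 stitches; work 107 rows.

Finished = 113 + 4 = 117 cm.
117 cm × 1/2.54 = 46.06 inches.
26/4 = 6.5 sts per in; 46.06 × 6.5 = 299.41 sts.
Next multiple of 7 → 301.
35 cm = 13.78 inches; × 7.75 = 106.79 → 107 rows.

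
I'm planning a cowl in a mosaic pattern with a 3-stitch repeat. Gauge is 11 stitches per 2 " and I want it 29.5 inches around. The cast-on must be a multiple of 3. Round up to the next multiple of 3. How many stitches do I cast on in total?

Cast on 165 stitches.

11 / 2 = 5.5 sts per inch.
29.5 × 5.5 = 162.25 sts.
Next multiple of 3: 165.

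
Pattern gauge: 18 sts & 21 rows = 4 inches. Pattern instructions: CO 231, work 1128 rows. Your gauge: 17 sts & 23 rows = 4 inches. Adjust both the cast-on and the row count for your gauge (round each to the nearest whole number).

Stitches: 231 × 17/18 = 218.17 → 218.
Rows: 1128 × 23/21 = 1235.43 → 1235.

Cast on 218 stitches; work 1235 rows.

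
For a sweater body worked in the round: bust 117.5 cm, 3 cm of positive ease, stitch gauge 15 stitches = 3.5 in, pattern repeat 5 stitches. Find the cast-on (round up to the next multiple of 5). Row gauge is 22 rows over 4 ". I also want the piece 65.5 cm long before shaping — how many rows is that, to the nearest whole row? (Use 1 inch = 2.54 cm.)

Finished = 117.5 + 3 = 120.5 cm.
120.5 cm × 1/2.54 = 47.44 inches.
15/3.5 = 4.286 sts per in; 47.44 × 4.286 = 203.32 sts.
Next multiple of 5 → 205.
65.5 cm = 25.79 inches; × 5.5 = 141.83 → 142 rows.

Cast on 205 stitches; work 142 rows.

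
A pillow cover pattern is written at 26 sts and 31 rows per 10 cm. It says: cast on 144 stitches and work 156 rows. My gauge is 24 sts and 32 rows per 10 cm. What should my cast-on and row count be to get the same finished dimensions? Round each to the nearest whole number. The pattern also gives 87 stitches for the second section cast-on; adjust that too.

Cast on 133 stitches; work 161 rows; second section cast-on 80 stitches.

Stitches: 144 × 24/26 = 132.92 → 133.
Rows: 156 × 32/31 = 161.03 → 161.
second section cast-on: 87 × 24/26 = 80.31 → 80.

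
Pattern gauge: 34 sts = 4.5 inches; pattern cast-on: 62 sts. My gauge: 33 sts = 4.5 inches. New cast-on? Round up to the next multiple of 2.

CO 62 sts.

Scale factor = 33 / 34 = 0.971.
62 × 33 / 34 = 60.18 sts.
→ 62 sts.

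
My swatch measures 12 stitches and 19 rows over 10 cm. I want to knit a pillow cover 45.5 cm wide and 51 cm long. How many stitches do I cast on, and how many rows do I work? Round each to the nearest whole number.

Stitch gauge = 12/10 = 1.2 sts/cm; 45.5 × 1.2 = 54.60 → 55 sts.
Row gauge = 19/10 = 1.9 rows/cm; 51 × 1.9 = 96.90 → 97 rows.

Cast on 55 stitches and work 97 rows.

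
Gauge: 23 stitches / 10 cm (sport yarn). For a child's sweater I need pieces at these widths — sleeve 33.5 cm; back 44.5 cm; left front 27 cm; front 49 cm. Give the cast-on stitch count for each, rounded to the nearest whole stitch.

sleeve 77; back 102; left front 62; front 113.

Rate = 23/10 = 2.3 sts per cm.
sleeve: 33.5 × 2.3 = 77.05 → 77.
back: 44.5 × 2.3 = 102.35 → 102.
left front: 27 × 2.3 = 62.10 → 62.
front: 49 × 2.3 = 112.70 → 113.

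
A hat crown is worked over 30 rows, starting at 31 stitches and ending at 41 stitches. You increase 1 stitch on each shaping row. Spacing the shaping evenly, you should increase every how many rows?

Stitches to add: |41 − 31| = 10.
Shaping rows needed: 10 / 1 = 10.
30 rows / 10 = every 3 rows.

Increase every 3rd row.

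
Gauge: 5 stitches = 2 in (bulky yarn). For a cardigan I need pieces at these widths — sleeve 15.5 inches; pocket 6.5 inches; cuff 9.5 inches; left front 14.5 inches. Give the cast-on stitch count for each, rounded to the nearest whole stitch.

sleeve 39; pocket 16; cuff 24; left front 36.

Rate = 5/2 = 2.5 sts per in.
sleeve: 15.5 × 2.5 = 38.75 → 39.
pocket: 6.5 × 2.5 = 16.25 → 16.
cuff: 9.5 × 2.5 = 23.75 → 24.
left front: 14.5 × 2.5 = 36.25 → 36.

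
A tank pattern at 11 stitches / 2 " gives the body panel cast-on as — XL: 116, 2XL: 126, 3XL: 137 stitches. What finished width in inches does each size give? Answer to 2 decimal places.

11/2 = 5.5 sts per in.
XL: 116 / 5.5 = 21.091 → 21.09 in.
2XL: 126 / 5.5 = 22.909 → 22.91 in.
3XL: 137 / 5.5 = 24.909 → 24.91 in.

XL 21.09 inches; 2XL 22.91 inches; 3XL 24.91 inches.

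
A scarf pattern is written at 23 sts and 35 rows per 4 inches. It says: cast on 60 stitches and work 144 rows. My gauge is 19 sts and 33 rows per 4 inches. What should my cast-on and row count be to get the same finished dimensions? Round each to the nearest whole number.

Stitches: 60 × 19/23 = 49.57 → 50.
Rows: 144 × 33/35 = 135.77 → 136.

Cast on 50 stitches; work 136 rows.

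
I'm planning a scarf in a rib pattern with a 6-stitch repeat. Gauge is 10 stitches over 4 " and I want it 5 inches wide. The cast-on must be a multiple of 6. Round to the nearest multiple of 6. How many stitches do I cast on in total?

10 / 4 = 2.5 sts per inch.
5 × 2.5 = 12.50 sts.
Nearest multiple of 6: 12.

Cast on 12 stitches.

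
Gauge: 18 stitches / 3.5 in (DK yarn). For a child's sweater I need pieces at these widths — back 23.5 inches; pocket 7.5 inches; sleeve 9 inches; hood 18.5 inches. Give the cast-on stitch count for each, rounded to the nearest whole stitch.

Rate = 18/3.5 = 5.143 sts per in.
back: 23.5 × 5.143 = 120.86 → 121.
pocket: 7.5 × 5.143 = 38.57 → 39.
sleeve: 9 × 5.143 = 46.29 → 46.
hood: 18.5 × 5.143 = 95.14 → 95.

back 121; pocket 39; sleeve 46; hood 95.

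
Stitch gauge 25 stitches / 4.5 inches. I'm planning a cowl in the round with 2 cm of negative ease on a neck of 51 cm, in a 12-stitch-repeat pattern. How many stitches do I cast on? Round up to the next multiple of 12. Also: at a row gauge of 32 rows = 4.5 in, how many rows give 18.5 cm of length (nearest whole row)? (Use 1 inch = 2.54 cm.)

Finished = 51 − 2 = 49 cm.
49 cm × 1/2.54 = 19.29 inches.
25/4.5 = 5.556 sts per in; 19.29 × 5.556 = 107.17 sts.
Next multiple of 12 → 108.
18.5 cm = 7.28 inches; × 7.111 = 51.79 → 52 rows.

Cast on 108 stitches; work 52 rows.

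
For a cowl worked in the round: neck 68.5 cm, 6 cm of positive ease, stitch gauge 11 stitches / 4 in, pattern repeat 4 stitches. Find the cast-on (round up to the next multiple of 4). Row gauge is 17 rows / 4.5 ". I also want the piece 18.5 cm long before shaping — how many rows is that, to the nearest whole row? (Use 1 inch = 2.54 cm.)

Cast on 84 stitches; work 28 rows.

Finished = 68.5 + 6 = 74.5 cm.
74.5 cm × 1/2.54 = 29.33 inches.
11/4 = 2.75 sts per in; 29.33 × 2.75 = 80.66 sts.
Next multiple of 4 → 84.
18.5 cm = 7.28 inches; × 3.778 = 27.52 → 28 rows.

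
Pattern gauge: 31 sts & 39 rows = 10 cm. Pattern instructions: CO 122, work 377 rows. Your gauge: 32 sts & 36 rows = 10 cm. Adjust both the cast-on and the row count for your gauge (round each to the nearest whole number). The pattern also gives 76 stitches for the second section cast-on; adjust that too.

Cast on 126 stitches; work 348 rows; second section cast-on 78 stitches.

Stitches: 122 × 32/31 = 125.94 → 126.
Rows: 377 × 36/39 = 348.00 → 348.
second section cast-on: 76 × 32/31 = 78.45 → 78.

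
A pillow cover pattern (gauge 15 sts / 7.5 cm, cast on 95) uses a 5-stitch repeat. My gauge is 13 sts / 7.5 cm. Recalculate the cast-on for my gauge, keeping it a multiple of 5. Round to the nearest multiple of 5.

Cast on 80 stitches.

95 × 13 / 15 = 82.33.
Nearest multiple of 5: 80.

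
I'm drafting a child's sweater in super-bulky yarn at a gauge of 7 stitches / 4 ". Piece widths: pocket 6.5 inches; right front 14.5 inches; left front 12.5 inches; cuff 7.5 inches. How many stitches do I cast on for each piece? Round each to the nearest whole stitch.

pocket 11; right front 25; left front 22; cuff 13.

Rate = 7/4 = 1.75 sts per in.
pocket: 6.5 × 1.75 = 11.38 → 11.
right front: 14.5 × 1.75 = 25.38 → 25.
left front: 12.5 × 1.75 = 21.88 → 22.
cuff: 7.5 × 1.75 = 13.12 → 13.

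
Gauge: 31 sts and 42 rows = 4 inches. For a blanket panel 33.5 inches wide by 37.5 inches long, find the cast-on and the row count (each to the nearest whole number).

Cast on 260 stitches and work 394 rows.

Stitch gauge = 31/4 = 7.75 sts/in; 33.5 × 7.75 = 259.62 → 260 sts.
Row gauge = 42/4 = 10.5 rows/in; 37.5 × 10.5 = 393.75 → 394 rows.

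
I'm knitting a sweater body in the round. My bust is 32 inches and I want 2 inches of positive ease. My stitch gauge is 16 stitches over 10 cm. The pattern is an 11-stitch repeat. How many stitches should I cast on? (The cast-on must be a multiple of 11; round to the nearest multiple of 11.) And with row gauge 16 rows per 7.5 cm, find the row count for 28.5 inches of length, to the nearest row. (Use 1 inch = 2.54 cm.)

Cast on 143 stitches; work 154 rows.

Finished = 32 + 2 = 34 inches.
34 inches × 2.54 = 86.36 cm.
16/10 = 1.6 sts per cm; 86.36 × 1.6 = 138.18 sts.
Nearest multiple of 11 → 143.
28.5 inches = 72.39 cm; × 2.133 = 154.43 → 154 rows.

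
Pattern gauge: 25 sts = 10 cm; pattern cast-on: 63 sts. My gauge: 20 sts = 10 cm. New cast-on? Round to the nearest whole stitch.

50 stitches.

Scale factor = 20 / 25 = 0.800.
63 × 20 / 25 = 50.40 sts.
→ 50 sts.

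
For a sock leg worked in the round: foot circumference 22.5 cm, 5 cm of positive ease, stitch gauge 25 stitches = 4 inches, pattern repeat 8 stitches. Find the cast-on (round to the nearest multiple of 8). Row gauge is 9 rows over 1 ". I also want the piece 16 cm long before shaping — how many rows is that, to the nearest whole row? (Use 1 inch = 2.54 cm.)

Finished = 22.5 + 5 = 27.5 cm.
27.5 cm × 1/2.54 = 10.83 inches.
25/4 = 6.25 sts per in; 10.83 × 6.25 = 67.67 sts.
Nearest multiple of 8 → 64.
16 cm = 6.30 inches; × 9 = 56.69 → 57 rows.

Cast on 64 stitches; work 57 rows.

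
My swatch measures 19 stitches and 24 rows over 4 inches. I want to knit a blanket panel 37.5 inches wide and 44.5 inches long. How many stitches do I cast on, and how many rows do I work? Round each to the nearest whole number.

Cast on 178 stitches and work 267 rows.

Stitch gauge = 19/4 = 4.75 sts/in; 37.5 × 4.75 = 178.12 → 178 sts.
Row gauge = 24/4 = 6 rows/in; 44.5 × 6 = 267.00 → 267 rows.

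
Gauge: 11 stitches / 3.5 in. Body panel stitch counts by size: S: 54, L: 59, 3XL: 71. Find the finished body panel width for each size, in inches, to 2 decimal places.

11/3.5 = 3.143 sts per in.
S: 54 / 3.143 = 17.182 → 17.18 in.
L: 59 / 3.143 = 18.773 → 18.77 in.
3XL: 71 / 3.143 = 22.591 → 22.59 in.

S 17.18 inches; L 18.77 inches; 3XL 22.59 inches.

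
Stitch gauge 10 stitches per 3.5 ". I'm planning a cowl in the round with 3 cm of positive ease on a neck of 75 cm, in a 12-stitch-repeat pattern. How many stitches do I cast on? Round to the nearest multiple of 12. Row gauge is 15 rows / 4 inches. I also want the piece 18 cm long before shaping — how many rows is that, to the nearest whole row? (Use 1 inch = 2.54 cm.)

Cast on 84 stitches; work 27 rows.

Finished = 75 + 3 = 78 cm.
78 cm × 1/2.54 = 30.71 inches.
10/3.5 = 2.857 sts per in; 30.71 × 2.857 = 87.74 sts.
Nearest multiple of 12 → 84.
18 cm = 7.09 inches; × 3.75 = 26.57 → 27 rows.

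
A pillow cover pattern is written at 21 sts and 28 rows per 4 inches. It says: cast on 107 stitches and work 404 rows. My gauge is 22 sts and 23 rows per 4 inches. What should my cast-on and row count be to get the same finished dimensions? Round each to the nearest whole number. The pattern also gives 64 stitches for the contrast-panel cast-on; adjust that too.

Cast on 112 stitches; work 332 rows; contrast-panel cast-on 67 stitches.

Stitches: 107 × 22/21 = 112.10 → 112.
Rows: 404 × 23/28 = 331.86 → 332.
contrast-panel cast-on: 64 × 22/21 = 67.05 → 67.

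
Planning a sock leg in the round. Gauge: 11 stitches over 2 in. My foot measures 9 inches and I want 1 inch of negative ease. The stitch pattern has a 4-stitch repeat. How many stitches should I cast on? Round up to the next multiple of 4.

Cast on 44 stitches.

Finished = 9 − 1 = 8 inches.
11 / 2 = 5.5 sts/in.
8 × 5.5 = 44.00 sts.
Next multiple of 4: 44.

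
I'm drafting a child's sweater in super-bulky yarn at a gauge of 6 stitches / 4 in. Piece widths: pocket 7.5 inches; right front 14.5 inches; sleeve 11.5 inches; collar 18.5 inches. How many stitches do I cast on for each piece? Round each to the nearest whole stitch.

Rate = 6/4 = 1.5 sts per in.
pocket: 7.5 × 1.5 = 11.25 → 11.
right front: 14.5 × 1.5 = 21.75 → 22.
sleeve: 11.5 × 1.5 = 17.25 → 17.
collar: 18.5 × 1.5 = 27.75 → 28.

pocket 11; right front 22; sleeve 17; collar 28.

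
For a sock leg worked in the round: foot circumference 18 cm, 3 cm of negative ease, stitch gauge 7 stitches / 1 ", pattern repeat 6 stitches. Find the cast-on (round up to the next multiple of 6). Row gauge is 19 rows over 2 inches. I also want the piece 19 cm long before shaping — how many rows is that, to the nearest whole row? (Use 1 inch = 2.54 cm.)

Finished = 18 − 3 = 15 cm.
15 cm × 1/2.54 = 5.91 inches.
7/1 = 7 sts per in; 5.91 × 7 = 41.34 sts.
Next multiple of 6 → 42.
19 cm = 7.48 inches; × 9.5 = 71.06 → 71 rows.

Cast on 42 stitches; work 71 rows.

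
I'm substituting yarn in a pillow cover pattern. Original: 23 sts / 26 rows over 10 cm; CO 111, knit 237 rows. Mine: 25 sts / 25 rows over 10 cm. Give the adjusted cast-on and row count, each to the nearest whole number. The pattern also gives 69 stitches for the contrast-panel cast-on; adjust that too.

Stitches: 111 × 25/23 = 120.65 → 121.
Rows: 237 × 25/26 = 227.88 → 228.
contrast-panel cast-on: 69 × 25/23 = 75.00 → 75.

Cast on 121 stitches; work 228 rows; contrast-panel cast-on 75 stitches.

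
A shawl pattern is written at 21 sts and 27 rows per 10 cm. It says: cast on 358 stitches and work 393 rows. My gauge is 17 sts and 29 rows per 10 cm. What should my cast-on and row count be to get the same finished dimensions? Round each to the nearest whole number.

Stitches: 358 × 17/21 = 289.81 → 290.
Rows: 393 × 29/27 = 422.11 → 422.

Cast on 290 stitches; work 422 rows.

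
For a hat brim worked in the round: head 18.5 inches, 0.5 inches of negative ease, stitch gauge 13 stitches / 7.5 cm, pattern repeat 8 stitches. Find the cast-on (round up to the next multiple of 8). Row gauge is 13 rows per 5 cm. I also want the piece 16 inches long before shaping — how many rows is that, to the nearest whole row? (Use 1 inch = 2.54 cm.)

Cast on 80 stitches; work 106 rows.

Finished = 18.5 − 0.5 = 18 inches.
18 inches × 2.54 = 45.72 cm.
13/7.5 = 1.733 sts per cm; 45.72 × 1.733 = 79.25 sts.
Next multiple of 8 → 80.
16 inches = 40.64 cm; × 2.6 = 105.66 → 106 rows.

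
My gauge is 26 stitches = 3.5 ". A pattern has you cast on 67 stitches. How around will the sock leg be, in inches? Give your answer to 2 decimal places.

26 stitches / 3.5 inch = 7.429 stitches per inch.
67 / 7.429 = 9.019 inches.

9.02 inches.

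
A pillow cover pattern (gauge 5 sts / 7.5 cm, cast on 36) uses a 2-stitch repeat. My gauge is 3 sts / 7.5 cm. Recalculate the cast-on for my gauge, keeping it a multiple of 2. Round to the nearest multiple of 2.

22 stitches.

36 × 3 / 5 = 21.60.
Nearest multiple of 2: 22.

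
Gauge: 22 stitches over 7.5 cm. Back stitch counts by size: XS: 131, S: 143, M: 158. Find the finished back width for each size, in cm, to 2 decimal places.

XS 44.66 cm; S 48.75 cm; M 53.86 cm.

22/7.5 = 2.933 sts per cm.
XS: 131 / 2.933 = 44.659 → 44.66 cm.
S: 143 / 2.933 = 48.750 → 48.75 cm.
M: 158 / 2.933 = 53.864 → 53.86 cm.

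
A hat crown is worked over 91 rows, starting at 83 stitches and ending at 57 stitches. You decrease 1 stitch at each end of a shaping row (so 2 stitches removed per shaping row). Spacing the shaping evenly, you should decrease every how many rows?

Stitches to remove: |57 − 83| = 26.
Shaping rows needed: 26 / 2 = 13.
91 rows / 13 = every 7 rows.

Decrease every 7th row.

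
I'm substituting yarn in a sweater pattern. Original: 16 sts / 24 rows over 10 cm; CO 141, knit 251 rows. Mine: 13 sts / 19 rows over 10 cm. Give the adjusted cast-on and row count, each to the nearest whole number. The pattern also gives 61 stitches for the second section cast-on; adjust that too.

Stitches: 141 × 13/16 = 114.56 → 115.
Rows: 251 × 19/24 = 198.71 → 199.
second section cast-on: 61 × 13/16 = 49.56 → 50.

Cast on 115 stitches; work 199 rows; second section cast-on 50 stitches.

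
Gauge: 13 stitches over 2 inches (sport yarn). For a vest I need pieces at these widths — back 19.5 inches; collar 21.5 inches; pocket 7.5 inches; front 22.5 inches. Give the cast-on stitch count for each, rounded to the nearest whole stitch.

Rate = 13/2 = 6.5 sts per in.
back: 19.5 × 6.5 = 126.75 → 127.
collar: 21.5 × 6.5 = 139.75 → 140.
pocket: 7.5 × 6.5 = 48.75 → 49.
front: 22.5 × 6.5 = 146.25 → 146.

back 127; collar 140; pocket 49; front 146.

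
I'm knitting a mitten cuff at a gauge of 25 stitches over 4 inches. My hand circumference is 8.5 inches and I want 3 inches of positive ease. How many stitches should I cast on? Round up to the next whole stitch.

CO 72 sts.

Finished = 8.5 + 3 = 11.5 in.
25 / 4 = 6.25 sts per inch.
11.50 × 6.25 = 71.88 sts.
→ 72 sts.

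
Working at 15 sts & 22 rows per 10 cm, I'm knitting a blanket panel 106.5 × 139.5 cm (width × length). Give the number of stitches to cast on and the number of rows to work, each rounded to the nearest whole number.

Stitch gauge = 15/10 = 1.5 sts/cm; 106.5 × 1.5 = 159.75 → 160 sts.
Row gauge = 22/10 = 2.2 rows/cm; 139.5 × 2.2 = 306.90 → 307 rows.

Cast on 160 stitches and work 307 rows.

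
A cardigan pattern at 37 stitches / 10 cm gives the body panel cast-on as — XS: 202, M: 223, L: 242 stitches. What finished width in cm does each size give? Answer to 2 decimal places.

37/10 = 3.7 sts per cm.
XS: 202 / 3.7 = 54.595 → 54.59 cm.
M: 223 / 3.7 = 60.270 → 60.27 cm.
L: 242 / 3.7 = 65.405 → 65.41 cm.

XS 54.59 cm; M 60.27 cm; L 65.41 cm.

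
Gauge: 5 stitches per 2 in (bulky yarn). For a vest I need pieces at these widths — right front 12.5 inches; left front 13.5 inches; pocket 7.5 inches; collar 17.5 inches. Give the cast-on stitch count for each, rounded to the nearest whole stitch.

Rate = 5/2 = 2.5 sts per in.
right front: 12.5 × 2.5 = 31.25 → 31.
left front: 13.5 × 2.5 = 33.75 → 34.
pocket: 7.5 × 2.5 = 18.75 → 19.
collar: 17.5 × 2.5 = 43.75 → 44.

right front 31; left front 34; pocket 19; collar 44.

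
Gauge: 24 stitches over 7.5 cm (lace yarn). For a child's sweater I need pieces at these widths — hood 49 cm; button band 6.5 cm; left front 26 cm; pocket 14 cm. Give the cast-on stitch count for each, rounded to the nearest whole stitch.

Rate = 24/7.5 = 3.2 sts per cm.
hood: 49 × 3.2 = 156.80 → 157.
button band: 6.5 × 3.2 = 20.80 → 21.
left front: 26 × 3.2 = 83.20 → 83.
pocket: 14 × 3.2 = 44.80 → 45.

hood 157; button band 21; left front 83; pocket 45.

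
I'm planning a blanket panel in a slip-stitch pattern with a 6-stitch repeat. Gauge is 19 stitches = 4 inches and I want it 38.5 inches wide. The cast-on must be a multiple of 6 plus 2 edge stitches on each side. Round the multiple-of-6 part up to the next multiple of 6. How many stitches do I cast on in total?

19 / 4 = 4.75 sts per inch.
38.5 × 4.75 = 182.88 sts.
Less 4 edge sts → 178.88 for the repeat.
Next multiple of 6: 180.
Add back 4 edge sts → 184.

184 stitches.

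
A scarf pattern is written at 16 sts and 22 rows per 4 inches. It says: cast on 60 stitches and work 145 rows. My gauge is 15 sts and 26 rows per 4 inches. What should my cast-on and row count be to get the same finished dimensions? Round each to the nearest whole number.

Cast on 56 stitches; work 171 rows.

Stitches: 60 × 15/16 = 56.25 → 56.
Rows: 145 × 26/22 = 171.36 → 171.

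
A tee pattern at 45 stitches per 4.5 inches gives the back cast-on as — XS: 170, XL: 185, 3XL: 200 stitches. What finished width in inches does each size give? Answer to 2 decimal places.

45/4.5 = 10 sts per in.
XS: 170 / 10 = 17.000 → 17.00 in.
XL: 185 / 10 = 18.500 → 18.50 in.
3XL: 200 / 10 = 20.000 → 20.00 in.

XS 17.00 inches; XL 18.50 inches; 3XL 20.00 inches.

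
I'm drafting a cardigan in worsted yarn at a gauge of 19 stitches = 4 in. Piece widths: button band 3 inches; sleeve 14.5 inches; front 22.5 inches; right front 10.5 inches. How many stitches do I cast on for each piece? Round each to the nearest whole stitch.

button band 14; sleeve 69; front 107; right front 50.

Rate = 19/4 = 4.75 sts per in.
button band: 3 × 4.75 = 14.25 → 14.
sleeve: 14.5 × 4.75 = 68.88 → 69.
front: 22.5 × 4.75 = 106.88 → 107.
right front: 10.5 × 4.75 = 49.88 → 50.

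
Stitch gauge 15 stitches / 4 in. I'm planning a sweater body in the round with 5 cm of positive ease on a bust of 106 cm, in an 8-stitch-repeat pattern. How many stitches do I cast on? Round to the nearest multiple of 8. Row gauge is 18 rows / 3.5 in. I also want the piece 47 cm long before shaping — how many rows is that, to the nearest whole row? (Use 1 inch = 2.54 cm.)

Finished = 106 + 5 = 111 cm.
111 cm × 1/2.54 = 43.70 inches.
15/4 = 3.75 sts per in; 43.70 × 3.75 = 163.88 sts.
Nearest multiple of 8 → 160.
47 cm = 18.50 inches; × 5.143 = 95.16 → 95 rows.

Cast on 160 stitches; work 95 rows.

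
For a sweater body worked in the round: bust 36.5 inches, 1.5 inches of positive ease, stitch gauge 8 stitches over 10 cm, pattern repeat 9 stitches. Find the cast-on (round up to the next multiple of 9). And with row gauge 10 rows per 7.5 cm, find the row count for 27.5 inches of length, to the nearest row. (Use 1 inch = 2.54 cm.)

Finished = 36.5 + 1.5 = 38 inches.
38 inches × 2.54 = 96.52 cm.
8/10 = 0.8 sts per cm; 96.52 × 0.8 = 77.22 sts.
Next multiple of 9 → 81.
27.5 inches = 69.85 cm; × 1.333 = 93.13 → 93 rows.

Cast on 81 stitches; work 93 rows.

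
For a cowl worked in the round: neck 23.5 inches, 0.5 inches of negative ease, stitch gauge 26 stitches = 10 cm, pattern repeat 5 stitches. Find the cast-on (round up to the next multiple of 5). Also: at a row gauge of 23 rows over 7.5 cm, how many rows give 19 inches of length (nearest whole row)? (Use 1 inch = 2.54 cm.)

Finished = 23.5 − 0.5 = 23 inches.
23 inches × 2.54 = 58.42 cm.
26/10 = 2.6 sts per cm; 58.42 × 2.6 = 151.89 sts.
Next multiple of 5 → 155.
19 inches = 48.26 cm; × 3.067 = 148.00 → 148 rows.

Cast on 155 stitches; work 148 rows.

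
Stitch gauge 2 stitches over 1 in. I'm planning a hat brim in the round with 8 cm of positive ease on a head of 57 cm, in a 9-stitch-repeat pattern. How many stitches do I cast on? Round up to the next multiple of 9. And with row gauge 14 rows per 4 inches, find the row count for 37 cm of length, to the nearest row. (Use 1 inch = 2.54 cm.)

Finished = 57 + 8 = 65 cm.
65 cm × 1/2.54 = 25.59 inches.
2/1 = 2 sts per in; 25.59 × 2 = 51.18 sts.
Next multiple of 9 → 54.
37 cm = 14.57 inches; × 3.5 = 50.98 → 51 rows.

Cast on 54 stitches; work 51 rows.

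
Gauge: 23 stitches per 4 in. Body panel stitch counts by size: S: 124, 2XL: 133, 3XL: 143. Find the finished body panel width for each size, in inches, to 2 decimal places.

23/4 = 5.75 sts per in.
S: 124 / 5.75 = 21.565 → 21.57 in.
2XL: 133 / 5.75 = 23.130 → 23.13 in.
3XL: 143 / 5.75 = 24.870 → 24.87 in.

S 21.57 inches; 2XL 23.13 inches; 3XL 24.87 inches.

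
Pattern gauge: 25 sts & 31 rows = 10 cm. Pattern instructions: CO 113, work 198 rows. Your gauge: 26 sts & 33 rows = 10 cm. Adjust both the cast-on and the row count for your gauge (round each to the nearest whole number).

Stitches: 113 × 26/25 = 117.52 → 118.
Rows: 198 × 33/31 = 210.77 → 211.

Cast on 118 stitches; work 211 rows.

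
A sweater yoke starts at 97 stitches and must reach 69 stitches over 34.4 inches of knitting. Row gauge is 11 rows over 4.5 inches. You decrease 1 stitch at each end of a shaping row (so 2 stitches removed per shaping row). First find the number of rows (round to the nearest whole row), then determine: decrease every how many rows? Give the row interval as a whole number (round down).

Decrease every 6th row.

Rows = 34.4 × 2.444 = 84.1 → 84 rows.
Stitches to remove: 28 → 14 shaping rows (at 2 st each).
84 / 14 = 6.00 → every 6 rows.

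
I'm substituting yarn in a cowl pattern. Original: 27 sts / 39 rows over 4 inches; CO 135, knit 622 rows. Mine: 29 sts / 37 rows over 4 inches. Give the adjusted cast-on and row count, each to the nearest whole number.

Stitches: 135 × 29/27 = 145.00 → 145.
Rows: 622 × 37/39 = 590.10 → 590.

Cast on 145 stitches; work 590 rows.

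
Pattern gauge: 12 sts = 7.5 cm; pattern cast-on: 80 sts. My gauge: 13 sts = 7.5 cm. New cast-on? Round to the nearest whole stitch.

87 stitches.

Scale factor = 13 / 12 = 1.083.
80 × 13 / 12 = 86.67 sts.
→ 87 sts.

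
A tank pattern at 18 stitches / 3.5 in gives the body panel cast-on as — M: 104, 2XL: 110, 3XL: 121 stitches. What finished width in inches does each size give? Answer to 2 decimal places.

M 20.22 inches; 2XL 21.39 inches; 3XL 23.53 inches.

18/3.5 = 5.143 sts per in.
M: 104 / 5.143 = 20.222 → 20.22 in.
2XL: 110 / 5.143 = 21.389 → 21.39 in.
3XL: 121 / 5.143 = 23.528 → 23.53 in.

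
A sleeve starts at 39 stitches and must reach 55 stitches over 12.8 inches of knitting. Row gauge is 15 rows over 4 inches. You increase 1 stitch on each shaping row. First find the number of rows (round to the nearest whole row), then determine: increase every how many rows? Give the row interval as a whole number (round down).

Increase every 3rd row.

Rows = 12.8 × 3.75 = 48.0 → 48 rows.
Stitches to add: 16 → 16 shaping rows (at 1 st each).
48 / 16 = 3.00 → every 3 rows.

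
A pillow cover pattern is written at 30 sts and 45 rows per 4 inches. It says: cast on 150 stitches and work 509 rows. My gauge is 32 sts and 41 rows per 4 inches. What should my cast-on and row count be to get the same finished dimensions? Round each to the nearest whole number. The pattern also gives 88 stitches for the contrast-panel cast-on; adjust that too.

Cast on 160 stitches; work 464 rows; contrast-panel cast-on 94 stitches.

Stitches: 150 × 32/30 = 160.00 → 160.
Rows: 509 × 41/45 = 463.76 → 464.
contrast-panel cast-on: 88 × 32/30 = 93.87 → 94.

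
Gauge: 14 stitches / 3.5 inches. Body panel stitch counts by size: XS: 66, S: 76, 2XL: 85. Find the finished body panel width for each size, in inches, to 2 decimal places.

XS 16.50 inches; S 19.00 inches; 2XL 21.25 inches.

14/3.5 = 4 sts per in.
XS: 66 / 4 = 16.500 → 16.50 in.
S: 76 / 4 = 19.000 → 19.00 in.
2XL: 85 / 4 = 21.250 → 21.25 in.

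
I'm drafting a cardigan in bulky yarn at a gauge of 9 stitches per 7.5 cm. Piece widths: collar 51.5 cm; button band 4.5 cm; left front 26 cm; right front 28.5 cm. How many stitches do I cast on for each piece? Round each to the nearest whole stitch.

Rate = 9/7.5 = 1.2 sts per cm.
collar: 51.5 × 1.2 = 61.80 → 62.
button band: 4.5 × 1.2 = 5.40 → 5.
left front: 26 × 1.2 = 31.20 → 31.
right front: 28.5 × 1.2 = 34.20 → 34.

collar 62; button band 5; left front 31; right front 34.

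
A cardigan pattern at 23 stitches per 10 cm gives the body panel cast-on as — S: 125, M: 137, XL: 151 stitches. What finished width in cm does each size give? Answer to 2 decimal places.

23/10 = 2.3 sts per cm.
S: 125 / 2.3 = 54.348 → 54.35 cm.
M: 137 / 2.3 = 59.565 → 59.57 cm.
XL: 151 / 2.3 = 65.652 → 65.65 cm.

S 54.35 cm; M 59.57 cm; XL 65.65 cm.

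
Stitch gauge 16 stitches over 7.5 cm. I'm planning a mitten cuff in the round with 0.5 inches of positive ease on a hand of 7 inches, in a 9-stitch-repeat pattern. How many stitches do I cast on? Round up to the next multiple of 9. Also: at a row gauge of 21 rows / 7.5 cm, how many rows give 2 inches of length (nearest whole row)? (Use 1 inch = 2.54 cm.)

Cast on 45 stitches; work 14 rows.

Finished = 7 + 0.5 = 7.5 inches.
7.5 inches × 2.54 = 19.05 cm.
16/7.5 = 2.133 sts per cm; 19.05 × 2.133 = 40.64 sts.
Next multiple of 9 → 45.
2 inches = 5.08 cm; × 2.8 = 14.22 → 14 rows.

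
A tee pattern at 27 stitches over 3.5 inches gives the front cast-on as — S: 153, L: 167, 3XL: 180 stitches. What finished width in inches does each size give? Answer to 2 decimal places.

S 19.83 inches; L 21.65 inches; 3XL 23.33 inches.

27/3.5 = 7.714 sts per in.
S: 153 / 7.714 = 19.833 → 19.83 in.
L: 167 / 7.714 = 21.648 → 21.65 in.
3XL: 180 / 7.714 = 23.333 → 23.33 in.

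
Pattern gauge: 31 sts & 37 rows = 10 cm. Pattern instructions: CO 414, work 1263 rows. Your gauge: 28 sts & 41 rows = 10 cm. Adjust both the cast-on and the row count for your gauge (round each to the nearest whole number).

Stitches: 414 × 28/31 = 373.94 → 374.
Rows: 1263 × 41/37 = 1399.54 → 1400.

Cast on 374 stitches; work 1400 rows.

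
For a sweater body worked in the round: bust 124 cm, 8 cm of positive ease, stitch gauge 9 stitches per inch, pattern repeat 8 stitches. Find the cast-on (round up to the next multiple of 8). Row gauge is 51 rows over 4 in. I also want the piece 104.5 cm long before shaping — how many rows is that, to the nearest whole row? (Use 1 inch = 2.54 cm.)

Cast on 472 stitches; work 525 rows.

Finished = 124 + 8 = 132 cm.
132 cm × 1/2.54 = 51.97 inches.
9/1 = 9 sts per in; 51.97 × 9 = 467.72 sts.
Next multiple of 8 → 472.
104.5 cm = 41.14 inches; × 12.75 = 524.56 → 525 rows.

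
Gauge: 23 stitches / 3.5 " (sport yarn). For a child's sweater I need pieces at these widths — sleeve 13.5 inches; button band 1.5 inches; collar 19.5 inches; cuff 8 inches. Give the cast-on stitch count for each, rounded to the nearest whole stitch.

Rate = 23/3.5 = 6.571 sts per in.
sleeve: 13.5 × 6.571 = 88.71 → 89.
button band: 1.5 × 6.571 = 9.86 → 10.
collar: 19.5 × 6.571 = 128.14 → 128.
cuff: 8 × 6.571 = 52.57 → 53.

sleeve 89; button band 10; collar 128; cuff 53.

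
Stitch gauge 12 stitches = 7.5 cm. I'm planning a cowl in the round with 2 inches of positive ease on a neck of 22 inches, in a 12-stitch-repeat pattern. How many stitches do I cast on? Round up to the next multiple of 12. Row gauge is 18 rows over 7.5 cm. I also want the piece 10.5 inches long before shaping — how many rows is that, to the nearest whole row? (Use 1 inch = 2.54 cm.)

Cast on 108 stitches; work 64 rows.

Finished = 22 + 2 = 24 inches.
24 inches × 2.54 = 60.96 cm.
12/7.5 = 1.6 sts per cm; 60.96 × 1.6 = 97.54 sts.
Next multiple of 12 → 108.
10.5 inches = 26.67 cm; × 2.4 = 64.01 → 64 rows.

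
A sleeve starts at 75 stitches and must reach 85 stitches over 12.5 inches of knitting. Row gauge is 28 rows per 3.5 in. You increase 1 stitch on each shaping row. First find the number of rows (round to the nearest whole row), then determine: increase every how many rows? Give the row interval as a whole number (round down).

Rows = 12.5 × 8 = 100.0 → 100 rows.
Stitches to add: 10 → 10 shaping rows (at 1 st each).
100 / 10 = 10.00 → every 10 rows.

Increase every 10th row.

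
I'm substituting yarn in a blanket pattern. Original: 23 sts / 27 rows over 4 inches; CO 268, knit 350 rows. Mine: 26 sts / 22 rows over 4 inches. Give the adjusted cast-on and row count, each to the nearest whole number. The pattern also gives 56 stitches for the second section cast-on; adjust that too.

Stitches: 268 × 26/23 = 302.96 → 303.
Rows: 350 × 22/27 = 285.19 → 285.
second section cast-on: 56 × 26/23 = 63.30 → 63.

Cast on 303 stitches; work 285 rows; second section cast-on 63 stitches.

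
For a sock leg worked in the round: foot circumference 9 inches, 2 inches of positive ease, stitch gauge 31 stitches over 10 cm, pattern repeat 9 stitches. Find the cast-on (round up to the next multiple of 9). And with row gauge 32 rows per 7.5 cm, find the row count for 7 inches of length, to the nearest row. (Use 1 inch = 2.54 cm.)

Finished = 9 + 2 = 11 inches.
11 inches × 2.54 = 27.94 cm.
31/10 = 3.1 sts per cm; 27.94 × 3.1 = 86.61 sts.
Next multiple of 9 → 90.
7 inches = 17.78 cm; × 4.267 = 75.86 → 76 rows.

Cast on 90 stitches; work 76 rows.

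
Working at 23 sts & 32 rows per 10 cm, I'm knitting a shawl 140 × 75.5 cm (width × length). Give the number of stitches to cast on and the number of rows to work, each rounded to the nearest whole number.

Cast on 322 stitches and work 242 rows.

Stitch gauge = 23/10 = 2.3 sts/cm; 140 × 2.3 = 322.00 → 322 sts.
Row gauge = 32/10 = 3.2 rows/cm; 75.5 × 3.2 = 241.60 → 242 rows.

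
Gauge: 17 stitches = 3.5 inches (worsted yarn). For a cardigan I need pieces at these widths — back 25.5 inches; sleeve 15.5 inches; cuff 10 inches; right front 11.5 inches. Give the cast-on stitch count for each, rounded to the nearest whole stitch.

Rate = 17/3.5 = 4.857 sts per in.
back: 25.5 × 4.857 = 123.86 → 124.
sleeve: 15.5 × 4.857 = 75.29 → 75.
cuff: 10 × 4.857 = 48.57 → 49.
right front: 11.5 × 4.857 = 55.86 → 56.

back 124; sleeve 75; cuff 49; right front 56.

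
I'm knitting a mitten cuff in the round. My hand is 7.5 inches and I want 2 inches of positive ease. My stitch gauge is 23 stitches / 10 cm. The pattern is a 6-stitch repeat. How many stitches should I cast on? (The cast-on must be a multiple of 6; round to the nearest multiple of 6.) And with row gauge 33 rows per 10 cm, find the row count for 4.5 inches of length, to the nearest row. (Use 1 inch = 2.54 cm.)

Cast on 54 stitches; work 38 rows.

Finished = 7.5 + 2 = 9.5 inches.
9.5 inches × 2.54 = 24.13 cm.
23/10 = 2.3 sts per cm; 24.13 × 2.3 = 55.50 sts.
Nearest multiple of 6 → 54.
4.5 inches = 11.43 cm; × 3.3 = 37.72 → 38 rows.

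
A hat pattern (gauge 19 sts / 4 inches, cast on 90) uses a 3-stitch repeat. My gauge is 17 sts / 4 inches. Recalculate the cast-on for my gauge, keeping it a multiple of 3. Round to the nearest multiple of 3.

Cast on 81 stitches.

90 × 17 / 19 = 80.53.
Nearest multiple of 3: 81.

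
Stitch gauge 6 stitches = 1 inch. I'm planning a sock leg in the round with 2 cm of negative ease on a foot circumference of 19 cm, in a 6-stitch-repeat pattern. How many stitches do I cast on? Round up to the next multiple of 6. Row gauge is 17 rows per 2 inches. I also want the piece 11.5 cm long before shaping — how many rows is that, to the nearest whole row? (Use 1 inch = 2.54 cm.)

Finished = 19 − 2 = 17 cm.
17 cm × 1/2.54 = 6.69 inches.
6/1 = 6 sts per in; 6.69 × 6 = 40.16 sts.
Next multiple of 6 → 42.
11.5 cm = 4.53 inches; × 8.5 = 38.48 → 38 rows.

Cast on 42 stitches; work 38 rows.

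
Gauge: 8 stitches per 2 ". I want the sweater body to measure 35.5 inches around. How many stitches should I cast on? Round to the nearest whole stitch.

CO 142 sts.

8 stitches / 2 in = 4 stitches per inch.
35.5 × 4 = 142.00 stitches.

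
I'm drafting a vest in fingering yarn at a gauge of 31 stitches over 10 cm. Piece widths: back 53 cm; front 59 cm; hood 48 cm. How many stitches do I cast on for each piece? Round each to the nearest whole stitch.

back 164; front 183; hood 149.

Rate = 31/10 = 3.1 sts per cm.
back: 53 × 3.1 = 164.30 → 164.
front: 59 × 3.1 = 182.90 → 183.
hood: 48 × 3.1 = 148.80 → 149.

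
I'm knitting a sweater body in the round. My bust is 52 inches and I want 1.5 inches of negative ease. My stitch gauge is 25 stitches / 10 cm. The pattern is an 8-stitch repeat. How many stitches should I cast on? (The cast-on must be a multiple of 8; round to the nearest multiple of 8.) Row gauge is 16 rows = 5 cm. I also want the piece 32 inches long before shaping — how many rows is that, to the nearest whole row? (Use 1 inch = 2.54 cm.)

Cast on 320 stitches; work 260 rows.

Finished = 52 − 1.5 = 50.5 inches.
50.5 inches × 2.54 = 128.27 cm.
25/10 = 2.5 sts per cm; 128.27 × 2.5 = 320.68 sts.
Nearest multiple of 8 → 320.
32 inches = 81.28 cm; × 3.2 = 260.10 → 260 rows.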